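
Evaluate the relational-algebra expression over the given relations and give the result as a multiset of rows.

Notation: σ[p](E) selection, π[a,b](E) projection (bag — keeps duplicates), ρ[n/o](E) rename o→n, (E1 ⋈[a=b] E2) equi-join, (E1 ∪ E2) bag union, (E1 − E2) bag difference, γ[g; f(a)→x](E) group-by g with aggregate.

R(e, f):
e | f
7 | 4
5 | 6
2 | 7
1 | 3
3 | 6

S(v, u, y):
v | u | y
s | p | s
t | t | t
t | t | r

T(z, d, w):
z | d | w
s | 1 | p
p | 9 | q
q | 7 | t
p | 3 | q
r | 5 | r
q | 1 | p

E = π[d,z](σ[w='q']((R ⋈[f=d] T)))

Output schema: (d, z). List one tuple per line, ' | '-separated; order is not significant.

Stepwise |·|:
  R → 5
  T → 6
  (R ⋈[f=d] T) → 2
  σ[w='q']((R ⋈[f=d] T)) → 1
  π[d,z](σ[w='q']((R ⋈[f=d] T))) → 1

== RESULT ==
d | z
3 | p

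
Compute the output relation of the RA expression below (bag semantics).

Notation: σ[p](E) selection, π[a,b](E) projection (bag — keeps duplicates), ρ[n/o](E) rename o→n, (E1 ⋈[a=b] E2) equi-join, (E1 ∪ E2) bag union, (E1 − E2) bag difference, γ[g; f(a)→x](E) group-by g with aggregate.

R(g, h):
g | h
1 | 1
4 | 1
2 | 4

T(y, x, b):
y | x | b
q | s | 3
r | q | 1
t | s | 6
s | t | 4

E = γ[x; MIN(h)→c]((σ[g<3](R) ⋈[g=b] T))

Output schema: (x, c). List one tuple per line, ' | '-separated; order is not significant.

Stepwise |·|:
  R → 3
  σ[g<3](R) → 2
  T → 4
  (σ[g<3](R) ⋈[g=b] T) → 1
  γ[x; MIN(h)→c]((σ[g<3](R) ⋈[g=b] T)) → 1

== RESULT ==
x | c
q | 1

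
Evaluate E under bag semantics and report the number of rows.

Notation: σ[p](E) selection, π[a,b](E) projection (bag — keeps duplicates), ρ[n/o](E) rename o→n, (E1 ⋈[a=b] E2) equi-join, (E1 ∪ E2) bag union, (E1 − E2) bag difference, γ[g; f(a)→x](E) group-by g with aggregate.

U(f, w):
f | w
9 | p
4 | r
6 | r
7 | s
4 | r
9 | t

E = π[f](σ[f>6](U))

Subexpression sizes:
  U → 6
  σ[f>6](U) → 3
  π[f](σ[f>6](U)) → 3

|E| = 3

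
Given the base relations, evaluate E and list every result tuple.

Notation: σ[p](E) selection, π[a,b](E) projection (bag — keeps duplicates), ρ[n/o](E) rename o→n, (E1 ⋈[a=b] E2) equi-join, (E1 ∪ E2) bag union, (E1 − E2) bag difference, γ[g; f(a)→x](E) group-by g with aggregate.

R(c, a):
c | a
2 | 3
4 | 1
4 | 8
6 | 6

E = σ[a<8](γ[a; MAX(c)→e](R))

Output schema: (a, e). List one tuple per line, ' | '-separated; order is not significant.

Per-node cardinality:
  R → 4
  γ[a; MAX(c)→e](R) → 4
  σ[a<8](γ[a; MAX(c)→e](R)) → 3

== RESULT ==
a | e
1 | 4
3 | 2
6 | 6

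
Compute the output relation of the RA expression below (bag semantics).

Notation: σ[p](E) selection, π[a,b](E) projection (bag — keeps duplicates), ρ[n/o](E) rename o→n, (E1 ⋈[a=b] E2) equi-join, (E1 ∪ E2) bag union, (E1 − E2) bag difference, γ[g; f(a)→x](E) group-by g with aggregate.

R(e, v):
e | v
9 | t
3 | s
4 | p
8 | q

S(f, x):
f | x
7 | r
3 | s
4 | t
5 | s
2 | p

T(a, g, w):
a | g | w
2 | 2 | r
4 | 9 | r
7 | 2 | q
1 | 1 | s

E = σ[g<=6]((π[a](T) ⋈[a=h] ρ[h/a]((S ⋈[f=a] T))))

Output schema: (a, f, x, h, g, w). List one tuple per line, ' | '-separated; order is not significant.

Per-node cardinality:
  T → 4
  π[a](T) → 4
  S → 5
  T → 4
  (S ⋈[f=a] T) → 3
  ρ[h/a]((S ⋈[f=a] T)) → 3
  (π[a](T) ⋈[a=h] ρ[h/a]((S ⋈[f=a] T))) → 3
  σ[g<=6]((π[a](T) ⋈[a=h] ρ[h/a]((S ⋈[f=a] T)))) → 2

== RESULT ==
a | f | x | h | g | w
2 | 2 | p | 2 | 2 | r
7 | 7 | r | 7 | 2 | q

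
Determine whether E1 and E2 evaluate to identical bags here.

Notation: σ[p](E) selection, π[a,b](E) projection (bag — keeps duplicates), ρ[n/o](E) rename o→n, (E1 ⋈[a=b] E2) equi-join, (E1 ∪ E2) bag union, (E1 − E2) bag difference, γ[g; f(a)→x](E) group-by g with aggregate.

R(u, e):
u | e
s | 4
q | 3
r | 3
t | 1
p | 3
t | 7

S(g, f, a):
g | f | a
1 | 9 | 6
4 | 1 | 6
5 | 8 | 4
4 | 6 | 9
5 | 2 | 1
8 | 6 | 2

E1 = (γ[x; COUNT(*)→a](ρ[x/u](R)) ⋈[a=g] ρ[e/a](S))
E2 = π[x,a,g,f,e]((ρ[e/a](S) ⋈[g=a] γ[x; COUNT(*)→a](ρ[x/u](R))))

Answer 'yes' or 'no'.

E1 stepwise |·|:
  R → 6
  ρ[x/u](R) → 6
  γ[x; COUNT(*)→a](ρ[x/u](R)) → 5
  S → 6
  ρ[e/a](S) → 6
  (γ[x; COUNT(*)→a](ρ[x/u](R)) ⋈[a=g] ρ[e/a](S)) → 4
E2 stepwise |·|:
  S → 6
  ρ[e/a](S) → 6
  R → 6
  ρ[x/u](R) → 6
  γ[x; COUNT(*)→a](ρ[x/u](R)) → 5
  (ρ[e/a](S) ⋈[g=a] γ[x; COUNT(*)→a](ρ[x/u](R))) → 4
  π[x,a,g,f,e]((ρ[e/a](S) ⋈[g=a] γ[x; COUNT(*)→a](ρ[x/u](R)))) → 4

E1 and E2 produce the same multiset:
x | a | g | f | e
p | 1 | 1 | 9 | 6
q | 1 | 1 | 9 | 6
r | 1 | 1 | 9 | 6
s | 1 | 1 | 9 | 6

yes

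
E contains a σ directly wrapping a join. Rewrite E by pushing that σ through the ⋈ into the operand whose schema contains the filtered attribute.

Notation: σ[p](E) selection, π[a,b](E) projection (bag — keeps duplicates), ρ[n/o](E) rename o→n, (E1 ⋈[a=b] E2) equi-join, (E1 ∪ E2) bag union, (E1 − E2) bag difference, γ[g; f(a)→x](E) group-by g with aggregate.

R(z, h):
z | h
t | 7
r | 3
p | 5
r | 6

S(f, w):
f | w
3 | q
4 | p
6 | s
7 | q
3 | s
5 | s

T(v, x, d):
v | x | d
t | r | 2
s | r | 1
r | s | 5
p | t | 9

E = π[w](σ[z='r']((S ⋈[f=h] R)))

σ filters on z, owned by the right side.
E' = π[w]((S ⋈[f=h] σ[z='r'](R)))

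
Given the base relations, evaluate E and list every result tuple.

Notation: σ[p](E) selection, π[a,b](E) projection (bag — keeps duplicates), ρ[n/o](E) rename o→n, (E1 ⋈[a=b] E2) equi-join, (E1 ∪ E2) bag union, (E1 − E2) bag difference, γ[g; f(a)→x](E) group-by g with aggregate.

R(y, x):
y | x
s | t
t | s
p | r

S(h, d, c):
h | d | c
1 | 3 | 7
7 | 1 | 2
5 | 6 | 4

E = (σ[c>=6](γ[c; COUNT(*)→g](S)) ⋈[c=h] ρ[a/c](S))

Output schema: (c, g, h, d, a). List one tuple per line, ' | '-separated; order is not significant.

Row counts bottom-up:
  S → 3
  γ[c; COUNT(*)→g](S) → 3
  σ[c>=6](γ[c; COUNT(*)→g](S)) → 1
  S → 3
  ρ[a/c](S) → 3
  (σ[c>=6](γ[c; COUNT(*)→g](S)) ⋈[c=h] ρ[a/c](S)) → 1

== RESULT ==
c | g | h | d | a
7 | 1 | 7 | 1 | 2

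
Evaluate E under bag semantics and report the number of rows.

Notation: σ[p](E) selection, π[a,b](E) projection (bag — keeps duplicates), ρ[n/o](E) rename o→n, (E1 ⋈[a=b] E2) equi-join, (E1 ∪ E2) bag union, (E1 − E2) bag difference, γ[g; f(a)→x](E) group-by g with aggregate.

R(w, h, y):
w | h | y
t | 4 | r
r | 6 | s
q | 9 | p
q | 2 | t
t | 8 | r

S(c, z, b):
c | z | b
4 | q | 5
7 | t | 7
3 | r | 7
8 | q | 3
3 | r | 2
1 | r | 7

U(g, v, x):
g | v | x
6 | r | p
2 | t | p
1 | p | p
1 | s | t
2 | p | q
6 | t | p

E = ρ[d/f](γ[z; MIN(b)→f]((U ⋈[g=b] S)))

Stepwise |·|:
  U → 6
  S → 6
  (U ⋈[g=b] S) → 2
  γ[z; MIN(b)→f]((U ⋈[g=b] S)) → 1
  ρ[d/f](γ[z; MIN(b)→f]((U ⋈[g=b] S))) → 1

|E| = 1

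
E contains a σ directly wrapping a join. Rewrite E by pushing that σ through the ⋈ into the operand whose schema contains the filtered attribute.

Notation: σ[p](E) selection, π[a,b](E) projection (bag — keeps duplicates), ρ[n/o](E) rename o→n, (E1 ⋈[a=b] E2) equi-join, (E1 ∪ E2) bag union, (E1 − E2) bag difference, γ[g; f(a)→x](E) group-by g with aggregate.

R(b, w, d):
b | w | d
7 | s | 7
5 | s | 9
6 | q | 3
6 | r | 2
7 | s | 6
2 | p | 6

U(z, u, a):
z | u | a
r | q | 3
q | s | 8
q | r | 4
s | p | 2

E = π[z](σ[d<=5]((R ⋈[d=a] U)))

σ filters on d, owned by the left side.
E' = π[z]((σ[d<=5](R) ⋈[d=a] U))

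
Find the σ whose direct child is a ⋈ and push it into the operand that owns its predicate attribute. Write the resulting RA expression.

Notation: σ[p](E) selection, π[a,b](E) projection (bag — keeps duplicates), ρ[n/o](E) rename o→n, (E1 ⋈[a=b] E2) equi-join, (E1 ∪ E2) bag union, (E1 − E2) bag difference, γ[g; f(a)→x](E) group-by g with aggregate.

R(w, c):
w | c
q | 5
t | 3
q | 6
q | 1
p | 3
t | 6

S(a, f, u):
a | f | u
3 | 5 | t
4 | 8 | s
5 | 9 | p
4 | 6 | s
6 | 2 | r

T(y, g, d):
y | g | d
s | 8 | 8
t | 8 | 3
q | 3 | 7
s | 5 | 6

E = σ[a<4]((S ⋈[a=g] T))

σ filters on a, owned by the left side.
E' = (σ[a<4](S) ⋈[a=g] T)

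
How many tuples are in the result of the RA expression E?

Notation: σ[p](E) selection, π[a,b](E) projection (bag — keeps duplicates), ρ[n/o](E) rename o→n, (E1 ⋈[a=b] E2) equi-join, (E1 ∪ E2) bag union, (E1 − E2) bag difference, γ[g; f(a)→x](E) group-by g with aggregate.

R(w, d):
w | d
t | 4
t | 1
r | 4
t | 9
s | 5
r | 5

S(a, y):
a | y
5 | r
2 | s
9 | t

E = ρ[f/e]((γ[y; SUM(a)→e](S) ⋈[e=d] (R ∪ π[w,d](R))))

Subexpression sizes:
  S → 3
  γ[y; SUM(a)→e](S) → 3
  R → 6
  R → 6
  π[w,d](R) → 6
  (R ∪ π[w,d](R)) → 12
  (γ[y; SUM(a)→e](S) ⋈[e=d] (R ∪ π[w,d](R))) → 6
  ρ[f/e]((γ[y; SUM(a)→e](S) ⋈[e=d] (R ∪ π[w,d](R)))) → 6

|E| = 6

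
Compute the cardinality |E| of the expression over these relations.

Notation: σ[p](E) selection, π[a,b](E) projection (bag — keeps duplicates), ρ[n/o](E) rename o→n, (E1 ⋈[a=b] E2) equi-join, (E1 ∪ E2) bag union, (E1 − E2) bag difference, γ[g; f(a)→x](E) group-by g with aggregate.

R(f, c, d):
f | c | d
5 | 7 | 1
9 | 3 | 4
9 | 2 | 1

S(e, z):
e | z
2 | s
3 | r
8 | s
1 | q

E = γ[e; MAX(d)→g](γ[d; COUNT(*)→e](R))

Per-node cardinality:
  R → 3
  γ[d; COUNT(*)→e](R) → 2
  γ[e; MAX(d)→g](γ[d; COUNT(*)→e](R)) → 2

|E| = 2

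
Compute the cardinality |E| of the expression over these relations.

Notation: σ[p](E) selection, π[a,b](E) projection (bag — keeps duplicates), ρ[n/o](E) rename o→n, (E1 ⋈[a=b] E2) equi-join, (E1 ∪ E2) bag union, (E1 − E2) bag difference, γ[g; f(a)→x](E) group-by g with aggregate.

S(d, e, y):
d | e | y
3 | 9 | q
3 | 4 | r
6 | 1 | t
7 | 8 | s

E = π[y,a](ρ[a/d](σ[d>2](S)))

Subexpression sizes:
  S → 4
  σ[d>2](S) → 4
  ρ[a/d](σ[d>2](S)) → 4
  π[y,a](ρ[a/d](σ[d>2](S))) → 4

|E| = 4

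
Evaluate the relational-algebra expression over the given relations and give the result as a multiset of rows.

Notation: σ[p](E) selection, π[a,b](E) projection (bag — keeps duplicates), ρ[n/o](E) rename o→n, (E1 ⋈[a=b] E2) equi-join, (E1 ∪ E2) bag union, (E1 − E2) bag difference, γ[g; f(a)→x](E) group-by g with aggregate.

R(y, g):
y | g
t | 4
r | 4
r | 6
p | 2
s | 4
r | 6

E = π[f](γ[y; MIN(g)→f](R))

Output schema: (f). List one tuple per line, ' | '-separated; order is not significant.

Row counts bottom-up:
  R → 6
  γ[y; MIN(g)→f](R) → 4
  π[f](γ[y; MIN(g)→f](R)) → 4

== RESULT ==
f
2
4
4
4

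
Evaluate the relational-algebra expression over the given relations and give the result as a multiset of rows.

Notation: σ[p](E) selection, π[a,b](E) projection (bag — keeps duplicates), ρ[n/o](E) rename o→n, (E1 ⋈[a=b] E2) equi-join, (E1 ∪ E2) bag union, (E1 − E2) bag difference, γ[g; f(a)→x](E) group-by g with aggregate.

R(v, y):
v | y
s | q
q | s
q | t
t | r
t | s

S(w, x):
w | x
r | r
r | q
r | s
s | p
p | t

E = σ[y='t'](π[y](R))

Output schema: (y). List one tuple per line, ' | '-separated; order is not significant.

Per-node cardinality:
  R → 5
  π[y](R) → 5
  σ[y='t'](π[y](R)) → 1

== RESULT ==
y
t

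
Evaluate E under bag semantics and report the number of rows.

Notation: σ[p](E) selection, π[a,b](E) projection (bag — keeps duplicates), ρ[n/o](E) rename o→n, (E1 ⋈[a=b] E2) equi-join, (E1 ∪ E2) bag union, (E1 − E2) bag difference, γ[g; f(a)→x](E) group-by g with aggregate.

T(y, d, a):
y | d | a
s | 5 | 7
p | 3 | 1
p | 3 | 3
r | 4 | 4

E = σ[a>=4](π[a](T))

Subexpression sizes:
  T → 4
  π[a](T) → 4
  σ[a>=4](π[a](T)) → 2

|E| = 2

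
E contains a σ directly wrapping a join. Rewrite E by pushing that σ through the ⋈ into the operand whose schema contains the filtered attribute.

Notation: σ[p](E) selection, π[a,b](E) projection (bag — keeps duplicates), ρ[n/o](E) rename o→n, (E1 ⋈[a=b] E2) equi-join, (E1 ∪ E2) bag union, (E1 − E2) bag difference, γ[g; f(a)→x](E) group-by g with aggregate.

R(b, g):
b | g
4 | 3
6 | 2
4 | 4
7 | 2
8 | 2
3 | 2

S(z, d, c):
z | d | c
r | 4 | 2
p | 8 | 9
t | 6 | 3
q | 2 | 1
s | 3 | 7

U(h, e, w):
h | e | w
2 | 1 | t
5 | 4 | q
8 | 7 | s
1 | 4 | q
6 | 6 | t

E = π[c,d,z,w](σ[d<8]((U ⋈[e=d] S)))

σ filters on d, owned by the right side.
E' = π[c,d,z,w]((U ⋈[e=d] σ[d<8](S)))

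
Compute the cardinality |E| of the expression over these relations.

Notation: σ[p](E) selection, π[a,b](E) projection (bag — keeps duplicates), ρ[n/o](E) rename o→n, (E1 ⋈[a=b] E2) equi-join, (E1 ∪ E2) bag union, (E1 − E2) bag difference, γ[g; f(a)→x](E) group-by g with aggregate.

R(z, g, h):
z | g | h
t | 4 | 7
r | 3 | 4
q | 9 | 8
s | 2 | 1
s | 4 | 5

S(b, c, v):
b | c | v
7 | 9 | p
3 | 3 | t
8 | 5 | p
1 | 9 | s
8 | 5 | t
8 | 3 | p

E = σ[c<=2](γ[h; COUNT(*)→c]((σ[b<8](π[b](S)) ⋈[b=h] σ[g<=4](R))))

Stepwise |·|:
  S → 6
  π[b](S) → 6
  σ[b<8](π[b](S)) → 3
  R → 5
  σ[g<=4](R) → 4
  (σ[b<8](π[b](S)) ⋈[b=h] σ[g<=4](R)) → 2
  γ[h; COUNT(*)→c]((σ[b<8](π[b](S)) ⋈[b=h] σ[g<=4](R))) → 2
  σ[c<=2](γ[h; COUNT(*)→c]((σ[b<8](π[b](S)) ⋈[b=h] σ[g<=4](R)))) → 2

|E| = 2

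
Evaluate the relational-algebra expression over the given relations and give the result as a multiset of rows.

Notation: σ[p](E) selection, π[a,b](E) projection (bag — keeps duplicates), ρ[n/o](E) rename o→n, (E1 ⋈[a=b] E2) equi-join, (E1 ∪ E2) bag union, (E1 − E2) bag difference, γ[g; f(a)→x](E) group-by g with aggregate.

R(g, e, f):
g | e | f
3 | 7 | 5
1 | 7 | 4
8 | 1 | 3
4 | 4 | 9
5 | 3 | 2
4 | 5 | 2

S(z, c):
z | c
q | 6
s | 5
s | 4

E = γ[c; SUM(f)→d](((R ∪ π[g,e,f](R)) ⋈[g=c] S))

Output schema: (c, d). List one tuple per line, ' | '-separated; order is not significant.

Per-node cardinality:
  R → 6
  R → 6
  π[g,e,f](R) → 6
  (R ∪ π[g,e,f](R)) → 12
  S → 3
  ((R ∪ π[g,e,f](R)) ⋈[g=c] S) → 6
  γ[c; SUM(f)→d](((R ∪ π[g,e,f](R)) ⋈[g=c] S)) → 2

== RESULT ==
c | d
4 | 22
5 | 4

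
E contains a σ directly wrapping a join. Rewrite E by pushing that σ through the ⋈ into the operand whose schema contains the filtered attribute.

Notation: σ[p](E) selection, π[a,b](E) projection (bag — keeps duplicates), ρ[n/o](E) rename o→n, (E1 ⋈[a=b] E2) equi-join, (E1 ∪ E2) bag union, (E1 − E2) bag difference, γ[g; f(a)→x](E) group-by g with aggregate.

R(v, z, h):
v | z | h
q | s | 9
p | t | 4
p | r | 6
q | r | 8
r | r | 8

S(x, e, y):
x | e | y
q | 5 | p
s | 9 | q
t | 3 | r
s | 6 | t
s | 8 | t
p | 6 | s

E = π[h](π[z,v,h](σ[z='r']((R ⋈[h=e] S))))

σ filters on z, owned by the left side.
E' = π[h](π[z,v,h]((σ[z='r'](R) ⋈[h=e] S)))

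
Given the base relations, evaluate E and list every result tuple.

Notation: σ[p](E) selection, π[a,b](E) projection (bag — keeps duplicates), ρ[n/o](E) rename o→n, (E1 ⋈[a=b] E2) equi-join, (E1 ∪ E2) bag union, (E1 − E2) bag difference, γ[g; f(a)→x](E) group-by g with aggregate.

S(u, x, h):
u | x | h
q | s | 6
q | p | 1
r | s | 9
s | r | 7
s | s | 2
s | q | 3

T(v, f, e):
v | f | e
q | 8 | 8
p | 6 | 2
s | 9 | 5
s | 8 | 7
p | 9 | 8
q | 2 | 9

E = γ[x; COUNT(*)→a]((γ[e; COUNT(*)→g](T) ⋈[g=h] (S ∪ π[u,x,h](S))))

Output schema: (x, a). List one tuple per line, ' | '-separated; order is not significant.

Subexpression sizes:
  T → 6
  γ[e; COUNT(*)→g](T) → 5
  S → 6
  S → 6
  π[u,x,h](S) → 6
  (S ∪ π[u,x,h](S)) → 12
  (γ[e; COUNT(*)→g](T) ⋈[g=h] (S ∪ π[u,x,h](S))) → 10
  γ[x; COUNT(*)→a]((γ[e; COUNT(*)→g](T) ⋈[g=h] (S ∪ π[u,x,h](S)))) → 2

== RESULT ==
x | a
p | 8
s | 2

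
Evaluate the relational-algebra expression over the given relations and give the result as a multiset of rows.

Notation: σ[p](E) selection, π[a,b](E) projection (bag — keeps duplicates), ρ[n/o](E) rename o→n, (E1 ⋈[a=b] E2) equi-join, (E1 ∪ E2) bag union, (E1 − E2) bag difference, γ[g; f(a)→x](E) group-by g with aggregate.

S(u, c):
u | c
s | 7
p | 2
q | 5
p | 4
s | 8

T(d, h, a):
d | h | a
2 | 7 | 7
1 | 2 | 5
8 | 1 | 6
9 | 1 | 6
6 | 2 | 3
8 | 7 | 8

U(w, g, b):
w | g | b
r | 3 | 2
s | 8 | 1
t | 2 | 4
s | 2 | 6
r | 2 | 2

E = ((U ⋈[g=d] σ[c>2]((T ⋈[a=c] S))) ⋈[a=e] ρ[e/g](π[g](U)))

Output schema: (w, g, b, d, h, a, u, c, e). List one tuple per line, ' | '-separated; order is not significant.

Subexpression sizes:
  U → 5
  T → 6
  S → 5
  (T ⋈[a=c] S) → 3
  σ[c>2]((T ⋈[a=c] S)) → 3
  (U ⋈[g=d] σ[c>2]((T ⋈[a=c] S))) → 4
  U → 5
  π[g](U) → 5
  ρ[e/g](π[g](U)) → 5
  ((U ⋈[g=d] σ[c>2]((T ⋈[a=c] S))) ⋈[a=e] ρ[e/g](π[g](U))) → 1

== RESULT ==
w | g | b | d | h | a | u | c | e
s | 8 | 1 | 8 | 7 | 8 | s | 8 | 8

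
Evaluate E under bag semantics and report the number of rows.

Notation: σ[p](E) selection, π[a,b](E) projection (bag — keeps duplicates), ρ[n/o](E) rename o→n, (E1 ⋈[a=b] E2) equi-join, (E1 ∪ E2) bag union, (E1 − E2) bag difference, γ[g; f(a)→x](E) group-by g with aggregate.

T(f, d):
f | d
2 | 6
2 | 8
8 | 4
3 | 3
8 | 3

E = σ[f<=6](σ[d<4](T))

Subexpression sizes:
  T → 5
  σ[d<4](T) → 2
  σ[f<=6](σ[d<4](T)) → 1

|E| = 1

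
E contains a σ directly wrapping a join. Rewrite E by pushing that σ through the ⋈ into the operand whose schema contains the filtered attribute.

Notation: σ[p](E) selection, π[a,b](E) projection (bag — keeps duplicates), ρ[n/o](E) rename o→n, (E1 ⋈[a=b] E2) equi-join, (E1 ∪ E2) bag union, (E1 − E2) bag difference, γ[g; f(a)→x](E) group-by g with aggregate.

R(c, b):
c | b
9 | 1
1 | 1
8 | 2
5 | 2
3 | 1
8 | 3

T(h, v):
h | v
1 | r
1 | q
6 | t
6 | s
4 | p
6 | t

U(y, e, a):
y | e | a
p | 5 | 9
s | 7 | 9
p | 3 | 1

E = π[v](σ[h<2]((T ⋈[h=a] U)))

σ filters on h, owned by the left side.
E' = π[v]((σ[h<2](T) ⋈[h=a] U))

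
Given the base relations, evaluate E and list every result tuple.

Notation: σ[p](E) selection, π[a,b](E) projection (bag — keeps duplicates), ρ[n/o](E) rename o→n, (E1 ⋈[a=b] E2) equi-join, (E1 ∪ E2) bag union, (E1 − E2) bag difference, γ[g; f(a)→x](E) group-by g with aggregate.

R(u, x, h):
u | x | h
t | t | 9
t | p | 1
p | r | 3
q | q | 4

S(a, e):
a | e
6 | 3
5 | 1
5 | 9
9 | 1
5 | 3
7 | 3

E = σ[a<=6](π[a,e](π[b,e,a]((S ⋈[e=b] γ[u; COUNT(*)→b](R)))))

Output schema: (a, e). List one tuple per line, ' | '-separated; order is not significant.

Per-node cardinality:
  S → 6
  R → 4
  γ[u; COUNT(*)→b](R) → 3
  (S ⋈[e=b] γ[u; COUNT(*)→b](R)) → 4
  π[b,e,a]((S ⋈[e=b] γ[u; COUNT(*)→b](R))) → 4
  π[a,e](π[b,e,a]((S ⋈[e=b] γ[u; COUNT(*)→b](R)))) → 4
  σ[a<=6](π[a,e](π[b,e,a]((S ⋈[e=b] γ[u; COUNT(*)→b](R))))) → 2

== RESULT ==
a | e
5 | 1
5 | 1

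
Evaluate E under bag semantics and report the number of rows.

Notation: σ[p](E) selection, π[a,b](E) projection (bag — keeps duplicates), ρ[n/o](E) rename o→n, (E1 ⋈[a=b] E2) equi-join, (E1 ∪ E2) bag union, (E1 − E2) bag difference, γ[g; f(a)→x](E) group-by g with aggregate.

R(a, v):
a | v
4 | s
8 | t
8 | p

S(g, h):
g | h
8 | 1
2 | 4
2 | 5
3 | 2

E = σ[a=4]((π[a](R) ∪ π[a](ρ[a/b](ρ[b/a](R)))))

Stepwise |·|:
  R → 3
  π[a](R) → 3
  R → 3
  ρ[b/a](R) → 3
  ρ[a/b](ρ[b/a](R)) → 3
  π[a](ρ[a/b](ρ[b/a](R))) → 3
  (π[a](R) ∪ π[a](ρ[a/b](ρ[b/a](R)))) → 6
  σ[a=4]((π[a](R) ∪ π[a](ρ[a/b](ρ[b/a](R))))) → 2

|E| = 2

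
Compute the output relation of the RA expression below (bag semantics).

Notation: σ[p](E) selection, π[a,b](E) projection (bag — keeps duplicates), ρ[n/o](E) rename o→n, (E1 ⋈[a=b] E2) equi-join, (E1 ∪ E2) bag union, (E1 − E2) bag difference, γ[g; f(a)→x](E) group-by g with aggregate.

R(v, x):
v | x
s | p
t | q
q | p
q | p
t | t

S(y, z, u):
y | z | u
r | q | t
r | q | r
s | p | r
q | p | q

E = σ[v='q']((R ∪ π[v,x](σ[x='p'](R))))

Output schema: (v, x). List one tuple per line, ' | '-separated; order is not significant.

Per-node cardinality:
  R → 5
  R → 5
  σ[x='p'](R) → 3
  π[v,x](σ[x='p'](R)) → 3
  (R ∪ π[v,x](σ[x='p'](R))) → 8
  σ[v='q']((R ∪ π[v,x](σ[x='p'](R)))) → 4

== RESULT ==
v | x
q | p
q | p
q | p
q | p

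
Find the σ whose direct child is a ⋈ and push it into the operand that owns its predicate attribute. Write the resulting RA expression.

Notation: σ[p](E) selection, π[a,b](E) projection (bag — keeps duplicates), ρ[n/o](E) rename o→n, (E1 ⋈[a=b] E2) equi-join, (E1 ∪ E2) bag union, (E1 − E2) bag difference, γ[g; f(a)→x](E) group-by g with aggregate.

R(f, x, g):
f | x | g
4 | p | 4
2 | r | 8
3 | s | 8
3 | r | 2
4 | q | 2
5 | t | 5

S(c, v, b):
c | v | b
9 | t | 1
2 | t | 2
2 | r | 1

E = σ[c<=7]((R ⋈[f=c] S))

σ filters on c, owned by the right side.
E' = (R ⋈[f=c] σ[c<=7](S))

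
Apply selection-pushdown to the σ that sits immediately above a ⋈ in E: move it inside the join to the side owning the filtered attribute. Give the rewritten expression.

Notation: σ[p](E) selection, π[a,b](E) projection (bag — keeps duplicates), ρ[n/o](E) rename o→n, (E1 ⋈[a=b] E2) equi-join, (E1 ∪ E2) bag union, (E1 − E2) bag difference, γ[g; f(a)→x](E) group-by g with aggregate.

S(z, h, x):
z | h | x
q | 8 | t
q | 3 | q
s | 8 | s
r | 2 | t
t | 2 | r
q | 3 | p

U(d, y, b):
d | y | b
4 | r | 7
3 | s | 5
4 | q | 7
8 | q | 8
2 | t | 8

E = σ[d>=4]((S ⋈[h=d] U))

σ filters on d, owned by the right side.
E' = (S ⋈[h=d] σ[d>=4](U))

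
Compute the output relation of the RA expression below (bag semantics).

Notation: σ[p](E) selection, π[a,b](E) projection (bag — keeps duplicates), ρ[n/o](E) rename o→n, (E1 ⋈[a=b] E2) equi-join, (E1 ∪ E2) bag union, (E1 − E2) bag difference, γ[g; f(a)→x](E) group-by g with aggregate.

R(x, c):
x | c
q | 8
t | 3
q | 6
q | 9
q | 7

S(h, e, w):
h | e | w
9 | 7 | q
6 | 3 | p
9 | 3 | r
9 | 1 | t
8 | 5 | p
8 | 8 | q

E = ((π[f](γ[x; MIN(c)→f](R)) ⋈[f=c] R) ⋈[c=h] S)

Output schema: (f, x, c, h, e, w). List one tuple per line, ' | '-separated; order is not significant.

Row counts bottom-up:
  R → 5
  γ[x; MIN(c)→f](R) → 2
  π[f](γ[x; MIN(c)→f](R)) → 2
  R → 5
  (π[f](γ[x; MIN(c)→f](R)) ⋈[f=c] R) → 2
  S → 6
  ((π[f](γ[x; MIN(c)→f](R)) ⋈[f=c] R) ⋈[c=h] S) → 1

== RESULT ==
f | x | c | h | e | w
6 | q | 6 | 6 | 3 | p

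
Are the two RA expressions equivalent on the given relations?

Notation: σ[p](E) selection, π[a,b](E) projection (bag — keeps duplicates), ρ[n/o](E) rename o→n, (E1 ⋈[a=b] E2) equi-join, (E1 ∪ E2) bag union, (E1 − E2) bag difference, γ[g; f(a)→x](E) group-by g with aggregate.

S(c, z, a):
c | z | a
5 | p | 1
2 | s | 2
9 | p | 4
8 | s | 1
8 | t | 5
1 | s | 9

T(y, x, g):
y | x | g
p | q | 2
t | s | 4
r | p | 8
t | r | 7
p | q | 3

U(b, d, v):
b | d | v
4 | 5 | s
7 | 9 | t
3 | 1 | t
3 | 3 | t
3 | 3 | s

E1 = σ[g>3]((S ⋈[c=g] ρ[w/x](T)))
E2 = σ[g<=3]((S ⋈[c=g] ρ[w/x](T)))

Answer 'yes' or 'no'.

E1 per-node cardinality:
  S → 6
  T → 5
  ρ[w/x](T) → 5
  (S ⋈[c=g] ρ[w/x](T)) → 3
  σ[g>3]((S ⋈[c=g] ρ[w/x](T))) → 2
E2 per-node cardinality:
  S → 6
  T → 5
  ρ[w/x](T) → 5
  (S ⋈[c=g] ρ[w/x](T)) → 3
  σ[g<=3]((S ⋈[c=g] ρ[w/x](T))) → 1

E1 result:
c | z | a | y | w | g
8 | s | 1 | r | p | 8
8 | t | 5 | r | p | 8
E2 result:
c | z | a | y | w | g
2 | s | 2 | p | q | 2
Witness: (8, 's', 1, 'r', 'p', 8) appears 1× in E1 but 0× in E2.

no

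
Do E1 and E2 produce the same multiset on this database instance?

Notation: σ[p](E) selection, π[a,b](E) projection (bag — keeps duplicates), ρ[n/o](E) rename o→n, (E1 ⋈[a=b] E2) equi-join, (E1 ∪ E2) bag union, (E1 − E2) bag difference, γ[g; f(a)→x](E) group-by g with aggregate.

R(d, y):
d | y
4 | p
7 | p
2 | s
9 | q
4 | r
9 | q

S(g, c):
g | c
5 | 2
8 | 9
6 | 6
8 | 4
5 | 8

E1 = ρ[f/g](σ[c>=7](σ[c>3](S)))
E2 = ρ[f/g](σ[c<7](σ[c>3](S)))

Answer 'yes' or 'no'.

E1 subexpression sizes:
  S → 5
  σ[c>3](S) → 4
  σ[c>=7](σ[c>3](S)) → 2
  ρ[f/g](σ[c>=7](σ[c>3](S))) → 2
E2 subexpression sizes:
  S → 5
  σ[c>3](S) → 4
  σ[c<7](σ[c>3](S)) → 2
  ρ[f/g](σ[c<7](σ[c>3](S))) → 2

E1 result:
f | c
5 | 8
8 | 9
E2 result:
f | c
6 | 6
8 | 4
Witness: (6, 6) appears 0× in E1 but 1× in E2.

no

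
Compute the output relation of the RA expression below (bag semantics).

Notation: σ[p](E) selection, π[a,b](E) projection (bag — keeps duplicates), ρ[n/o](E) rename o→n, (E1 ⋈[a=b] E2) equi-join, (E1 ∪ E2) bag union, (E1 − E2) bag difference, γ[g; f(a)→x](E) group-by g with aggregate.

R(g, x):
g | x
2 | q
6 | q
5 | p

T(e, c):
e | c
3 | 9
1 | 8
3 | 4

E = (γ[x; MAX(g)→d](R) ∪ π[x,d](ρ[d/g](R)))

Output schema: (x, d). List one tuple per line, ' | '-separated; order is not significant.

Row counts bottom-up:
  R → 3
  γ[x; MAX(g)→d](R) → 2
  R → 3
  ρ[d/g](R) → 3
  π[x,d](ρ[d/g](R)) → 3
  (γ[x; MAX(g)→d](R) ∪ π[x,d](ρ[d/g](R))) → 5

== RESULT ==
x | d
p | 5
p | 5
q | 2
q | 6
q | 6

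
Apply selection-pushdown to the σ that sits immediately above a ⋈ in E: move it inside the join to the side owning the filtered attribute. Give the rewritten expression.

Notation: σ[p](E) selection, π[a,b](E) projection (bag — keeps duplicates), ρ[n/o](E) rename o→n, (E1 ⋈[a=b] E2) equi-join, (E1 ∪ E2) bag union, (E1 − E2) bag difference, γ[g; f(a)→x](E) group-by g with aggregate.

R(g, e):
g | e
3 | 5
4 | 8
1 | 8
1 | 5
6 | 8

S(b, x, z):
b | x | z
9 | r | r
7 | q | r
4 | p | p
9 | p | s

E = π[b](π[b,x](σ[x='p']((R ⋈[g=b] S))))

σ filters on x, owned by the right side.
E' = π[b](π[b,x]((R ⋈[g=b] σ[x='p'](S))))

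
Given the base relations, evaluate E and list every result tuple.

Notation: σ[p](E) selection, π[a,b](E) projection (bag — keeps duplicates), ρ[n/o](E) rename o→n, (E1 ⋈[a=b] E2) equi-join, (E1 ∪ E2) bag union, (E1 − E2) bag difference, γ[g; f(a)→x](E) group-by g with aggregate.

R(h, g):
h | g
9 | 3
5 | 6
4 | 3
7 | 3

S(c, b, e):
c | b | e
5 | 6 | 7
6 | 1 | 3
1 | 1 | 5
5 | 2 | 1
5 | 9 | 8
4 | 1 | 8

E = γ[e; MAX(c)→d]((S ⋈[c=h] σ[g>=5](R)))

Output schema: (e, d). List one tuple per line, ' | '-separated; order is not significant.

Subexpression sizes:
  S → 6
  R → 4
  σ[g>=5](R) → 1
  (S ⋈[c=h] σ[g>=5](R)) → 3
  γ[e; MAX(c)→d]((S ⋈[c=h] σ[g>=5](R))) → 3

== RESULT ==
e | d
1 | 5
7 | 5
8 | 5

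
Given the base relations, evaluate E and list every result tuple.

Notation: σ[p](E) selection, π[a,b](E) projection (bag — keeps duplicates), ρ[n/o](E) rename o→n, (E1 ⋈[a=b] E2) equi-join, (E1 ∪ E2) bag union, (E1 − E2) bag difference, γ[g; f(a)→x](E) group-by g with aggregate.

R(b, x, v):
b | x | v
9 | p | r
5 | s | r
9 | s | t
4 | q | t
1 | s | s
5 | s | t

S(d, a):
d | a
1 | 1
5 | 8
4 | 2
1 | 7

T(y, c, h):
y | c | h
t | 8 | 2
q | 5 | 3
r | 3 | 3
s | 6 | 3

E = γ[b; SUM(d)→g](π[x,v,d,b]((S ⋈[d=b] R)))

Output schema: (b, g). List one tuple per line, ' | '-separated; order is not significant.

Row counts bottom-up:
  S → 4
  R → 6
  (S ⋈[d=b] R) → 5
  π[x,v,d,b]((S ⋈[d=b] R)) → 5
  γ[b; SUM(d)→g](π[x,v,d,b]((S ⋈[d=b] R))) → 3

== RESULT ==
b | g
1 | 2
4 | 4
5 | 10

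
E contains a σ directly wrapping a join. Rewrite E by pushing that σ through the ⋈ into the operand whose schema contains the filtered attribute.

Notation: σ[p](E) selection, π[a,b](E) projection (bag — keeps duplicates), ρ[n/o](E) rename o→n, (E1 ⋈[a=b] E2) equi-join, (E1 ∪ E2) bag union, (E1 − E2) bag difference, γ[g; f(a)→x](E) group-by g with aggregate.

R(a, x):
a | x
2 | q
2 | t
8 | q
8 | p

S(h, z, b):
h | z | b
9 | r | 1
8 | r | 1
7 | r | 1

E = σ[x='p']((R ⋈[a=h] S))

σ filters on x, owned by the left side.
E' = (σ[x='p'](R) ⋈[a=h] S)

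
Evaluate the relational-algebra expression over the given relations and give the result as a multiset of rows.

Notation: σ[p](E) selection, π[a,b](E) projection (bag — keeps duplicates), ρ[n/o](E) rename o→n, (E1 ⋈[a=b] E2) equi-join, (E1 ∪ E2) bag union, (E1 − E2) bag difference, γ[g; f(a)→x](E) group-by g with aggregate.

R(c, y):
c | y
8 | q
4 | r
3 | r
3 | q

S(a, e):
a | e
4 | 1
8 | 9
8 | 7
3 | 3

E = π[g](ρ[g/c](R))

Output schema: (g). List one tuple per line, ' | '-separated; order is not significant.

Per-node cardinality:
  R → 4
  ρ[g/c](R) → 4
  π[g](ρ[g/c](R)) → 4

== RESULT ==
g
3
3
4
8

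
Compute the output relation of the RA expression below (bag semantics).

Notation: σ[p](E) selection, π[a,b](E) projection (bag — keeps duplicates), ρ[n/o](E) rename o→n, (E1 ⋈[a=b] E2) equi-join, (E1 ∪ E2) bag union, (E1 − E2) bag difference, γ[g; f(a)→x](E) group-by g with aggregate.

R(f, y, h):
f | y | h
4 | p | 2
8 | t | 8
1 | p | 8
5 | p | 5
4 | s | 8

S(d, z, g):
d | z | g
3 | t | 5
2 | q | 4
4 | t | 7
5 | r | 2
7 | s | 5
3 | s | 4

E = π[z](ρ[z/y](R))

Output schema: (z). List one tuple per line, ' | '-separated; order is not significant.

Per-node cardinality:
  R → 5
  ρ[z/y](R) → 5
  π[z](ρ[z/y](R)) → 5

== RESULT ==
z
p
p
p
s
t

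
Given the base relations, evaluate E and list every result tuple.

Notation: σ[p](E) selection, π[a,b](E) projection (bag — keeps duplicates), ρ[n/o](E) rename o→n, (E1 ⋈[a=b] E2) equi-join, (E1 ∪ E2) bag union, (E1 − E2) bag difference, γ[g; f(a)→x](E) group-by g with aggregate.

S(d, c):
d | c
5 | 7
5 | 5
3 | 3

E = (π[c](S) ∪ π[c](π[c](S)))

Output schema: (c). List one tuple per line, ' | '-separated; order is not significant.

Stepwise |·|:
  S → 3
  π[c](S) → 3
  S → 3
  π[c](S) → 3
  π[c](π[c](S)) → 3
  (π[c](S) ∪ π[c](π[c](S))) → 6

== RESULT ==
c
3
3
5
5
7
7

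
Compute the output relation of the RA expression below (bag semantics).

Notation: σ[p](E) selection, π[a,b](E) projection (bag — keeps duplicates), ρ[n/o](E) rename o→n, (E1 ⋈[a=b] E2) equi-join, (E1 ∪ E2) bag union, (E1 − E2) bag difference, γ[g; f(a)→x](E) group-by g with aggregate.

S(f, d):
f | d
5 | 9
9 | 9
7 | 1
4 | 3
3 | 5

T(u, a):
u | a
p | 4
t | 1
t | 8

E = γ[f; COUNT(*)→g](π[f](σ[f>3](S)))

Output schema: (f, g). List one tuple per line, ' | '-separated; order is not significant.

Subexpression sizes:
  S → 5
  σ[f>3](S) → 4
  π[f](σ[f>3](S)) → 4
  γ[f; COUNT(*)→g](π[f](σ[f>3](S))) → 4

== RESULT ==
f | g
4 | 1
5 | 1
7 | 1
9 | 1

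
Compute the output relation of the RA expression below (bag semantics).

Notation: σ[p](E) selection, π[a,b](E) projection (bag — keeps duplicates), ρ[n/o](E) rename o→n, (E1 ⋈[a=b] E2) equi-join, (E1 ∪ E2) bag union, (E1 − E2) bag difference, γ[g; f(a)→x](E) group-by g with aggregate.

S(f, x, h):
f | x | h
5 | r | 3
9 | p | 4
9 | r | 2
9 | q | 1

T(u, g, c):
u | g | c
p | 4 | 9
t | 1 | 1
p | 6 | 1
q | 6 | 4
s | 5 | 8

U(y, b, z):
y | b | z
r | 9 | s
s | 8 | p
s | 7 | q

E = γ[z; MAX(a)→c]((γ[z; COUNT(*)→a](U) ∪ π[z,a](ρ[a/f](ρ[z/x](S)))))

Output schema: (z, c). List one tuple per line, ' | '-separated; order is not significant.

Subexpression sizes:
  U → 3
  γ[z; COUNT(*)→a](U) → 3
  S → 4
  ρ[z/x](S) → 4
  ρ[a/f](ρ[z/x](S)) → 4
  π[z,a](ρ[a/f](ρ[z/x](S))) → 4
  (γ[z; COUNT(*)→a](U) ∪ π[z,a](ρ[a/f](ρ[z/x](S)))) → 7
  γ[z; MAX(a)→c]((γ[z; COUNT(*)→a](U) ∪ π[z,a](ρ[a/f](ρ[z/x](S))))) → 4

== RESULT ==
z | c
p | 9
q | 9
r | 9
s | 1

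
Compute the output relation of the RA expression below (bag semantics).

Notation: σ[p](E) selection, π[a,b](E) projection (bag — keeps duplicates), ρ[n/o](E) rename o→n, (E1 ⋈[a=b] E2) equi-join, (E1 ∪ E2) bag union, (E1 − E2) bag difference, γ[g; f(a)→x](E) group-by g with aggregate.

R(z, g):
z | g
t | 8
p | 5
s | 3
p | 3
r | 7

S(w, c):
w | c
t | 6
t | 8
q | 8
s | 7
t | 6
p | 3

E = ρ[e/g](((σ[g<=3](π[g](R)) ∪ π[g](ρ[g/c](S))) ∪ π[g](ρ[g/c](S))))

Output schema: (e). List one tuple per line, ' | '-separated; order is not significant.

Stepwise |·|:
  R → 5
  π[g](R) → 5
  σ[g<=3](π[g](R)) → 2
  S → 6
  ρ[g/c](S) → 6
  π[g](ρ[g/c](S)) → 6
  (σ[g<=3](π[g](R)) ∪ π[g](ρ[g/c](S))) → 8
  S → 6
  ρ[g/c](S) → 6
  π[g](ρ[g/c](S)) → 6
  ((σ[g<=3](π[g](R)) ∪ π[g](ρ[g/c](S))) ∪ π[g](ρ[g/c](S))) → 14
  ρ[e/g](((σ[g<=3](π[g](R)) ∪ π[g](ρ[g/c](S))) ∪ π[g](ρ[g/c](S)))) → 14

== RESULT ==
e
3
3
3
3
6
6
6
6
7
7
8
8
8
8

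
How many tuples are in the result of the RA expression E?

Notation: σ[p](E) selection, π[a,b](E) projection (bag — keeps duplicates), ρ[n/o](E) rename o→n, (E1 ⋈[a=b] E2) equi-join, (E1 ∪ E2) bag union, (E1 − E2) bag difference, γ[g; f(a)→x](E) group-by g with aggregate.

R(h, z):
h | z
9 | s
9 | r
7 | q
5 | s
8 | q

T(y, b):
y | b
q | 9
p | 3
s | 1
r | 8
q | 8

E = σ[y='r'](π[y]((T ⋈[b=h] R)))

Per-node cardinality:
  T → 5
  R → 5
  (T ⋈[b=h] R) → 4
  π[y]((T ⋈[b=h] R)) → 4
  σ[y='r'](π[y]((T ⋈[b=h] R))) → 1

|E| = 1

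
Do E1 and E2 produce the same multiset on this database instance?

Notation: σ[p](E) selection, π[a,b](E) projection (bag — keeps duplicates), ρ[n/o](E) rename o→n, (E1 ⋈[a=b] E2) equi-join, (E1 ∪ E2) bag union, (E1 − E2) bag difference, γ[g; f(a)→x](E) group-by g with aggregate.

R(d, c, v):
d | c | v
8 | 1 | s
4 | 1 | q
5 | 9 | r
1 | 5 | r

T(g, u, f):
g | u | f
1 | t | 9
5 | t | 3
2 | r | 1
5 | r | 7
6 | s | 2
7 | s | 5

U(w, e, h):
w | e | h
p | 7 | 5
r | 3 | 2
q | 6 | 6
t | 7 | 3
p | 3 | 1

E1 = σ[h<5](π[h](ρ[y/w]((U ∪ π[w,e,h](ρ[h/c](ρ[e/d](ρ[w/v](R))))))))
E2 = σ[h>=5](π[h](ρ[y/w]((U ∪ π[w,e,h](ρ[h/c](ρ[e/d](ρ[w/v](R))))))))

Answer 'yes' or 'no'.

E1 stepwise |·|:
  U → 5
  R → 4
  ρ[w/v](R) → 4
  ρ[e/d](ρ[w/v](R)) → 4
  ρ[h/c](ρ[e/d](ρ[w/v](R))) → 4
  π[w,e,h](ρ[h/c](ρ[e/d](ρ[w/v](R)))) → 4
  (U ∪ π[w,e,h](ρ[h/c](ρ[e/d](ρ[w/v](R))))) → 9
  ρ[y/w]((U ∪ π[w,e,h](ρ[h/c](ρ[e/d](ρ[w/v](R)))))) → 9
  π[h](ρ[y/w]((U ∪ π[w,e,h](ρ[h/c](ρ[e/d](ρ[w/v](R))))))) → 9
  σ[h<5](π[h](ρ[y/w]((U ∪ π[w,e,h](ρ[h/c](ρ[e/d](ρ[w/v](R)))))))) → 5
E2 stepwise |·|:
  U → 5
  R → 4
  ρ[w/v](R) → 4
  ρ[e/d](ρ[w/v](R)) → 4
  ρ[h/c](ρ[e/d](ρ[w/v](R))) → 4
  π[w,e,h](ρ[h/c](ρ[e/d](ρ[w/v](R)))) → 4
  (U ∪ π[w,e,h](ρ[h/c](ρ[e/d](ρ[w/v](R))))) → 9
  ρ[y/w]((U ∪ π[w,e,h](ρ[h/c](ρ[e/d](ρ[w/v](R)))))) → 9
  π[h](ρ[y/w]((U ∪ π[w,e,h](ρ[h/c](ρ[e/d](ρ[w/v](R))))))) → 9
  σ[h>=5](π[h](ρ[y/w]((U ∪ π[w,e,h](ρ[h/c](ρ[e/d](ρ[w/v](R)))))))) → 4

E1 result:
h
1
1
1
2
3
E2 result:
h
5
5
6
9
Witness: (6,) appears 0× in E1 but 1× in E2.

no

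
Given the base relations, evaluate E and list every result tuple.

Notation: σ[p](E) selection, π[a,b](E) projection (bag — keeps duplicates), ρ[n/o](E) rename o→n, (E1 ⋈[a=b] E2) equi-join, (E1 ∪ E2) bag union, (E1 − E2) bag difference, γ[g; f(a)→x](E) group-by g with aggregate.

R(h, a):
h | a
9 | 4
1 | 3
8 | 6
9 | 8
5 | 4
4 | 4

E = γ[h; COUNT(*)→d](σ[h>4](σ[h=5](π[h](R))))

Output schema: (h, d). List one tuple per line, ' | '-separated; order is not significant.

Stepwise |·|:
  R → 6
  π[h](R) → 6
  σ[h=5](π[h](R)) → 1
  σ[h>4](σ[h=5](π[h](R))) → 1
  γ[h; COUNT(*)→d](σ[h>4](σ[h=5](π[h](R)))) → 1

== RESULT ==
h | d
5 | 1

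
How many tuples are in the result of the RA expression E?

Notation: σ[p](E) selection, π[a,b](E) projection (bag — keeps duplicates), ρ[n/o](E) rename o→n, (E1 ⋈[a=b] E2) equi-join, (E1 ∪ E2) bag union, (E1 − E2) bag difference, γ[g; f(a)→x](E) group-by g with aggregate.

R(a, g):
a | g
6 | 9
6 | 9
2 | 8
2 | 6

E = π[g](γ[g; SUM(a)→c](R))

Stepwise |·|:
  R → 4
  γ[g; SUM(a)→c](R) → 3
  π[g](γ[g; SUM(a)→c](R)) → 3

|E| = 3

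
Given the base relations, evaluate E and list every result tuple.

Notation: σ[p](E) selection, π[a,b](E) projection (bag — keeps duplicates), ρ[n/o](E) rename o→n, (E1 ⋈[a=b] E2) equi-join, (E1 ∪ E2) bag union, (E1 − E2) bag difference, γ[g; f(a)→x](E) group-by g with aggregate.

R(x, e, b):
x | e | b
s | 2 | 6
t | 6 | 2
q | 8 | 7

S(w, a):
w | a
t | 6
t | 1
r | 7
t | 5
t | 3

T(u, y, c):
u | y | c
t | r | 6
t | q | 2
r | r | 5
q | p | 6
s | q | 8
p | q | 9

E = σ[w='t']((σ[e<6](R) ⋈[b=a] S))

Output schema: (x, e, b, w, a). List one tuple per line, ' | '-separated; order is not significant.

Stepwise |·|:
  R → 3
  σ[e<6](R) → 1
  S → 5
  (σ[e<6](R) ⋈[b=a] S) → 1
  σ[w='t']((σ[e<6](R) ⋈[b=a] S)) → 1

== RESULT ==
x | e | b | w | a
s | 2 | 6 | t | 6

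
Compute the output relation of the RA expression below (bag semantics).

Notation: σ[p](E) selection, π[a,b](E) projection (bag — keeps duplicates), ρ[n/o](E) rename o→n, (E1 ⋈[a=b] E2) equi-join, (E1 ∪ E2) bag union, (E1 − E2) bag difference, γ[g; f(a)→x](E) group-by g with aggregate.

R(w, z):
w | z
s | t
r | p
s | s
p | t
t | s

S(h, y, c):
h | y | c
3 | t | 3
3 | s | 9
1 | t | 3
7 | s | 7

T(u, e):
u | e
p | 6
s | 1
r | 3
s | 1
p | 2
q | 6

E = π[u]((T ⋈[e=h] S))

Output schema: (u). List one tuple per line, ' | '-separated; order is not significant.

Row counts bottom-up:
  T → 6
  S → 4
  (T ⋈[e=h] S) → 4
  π[u]((T ⋈[e=h] S)) → 4

== RESULT ==
u
r
r
s
s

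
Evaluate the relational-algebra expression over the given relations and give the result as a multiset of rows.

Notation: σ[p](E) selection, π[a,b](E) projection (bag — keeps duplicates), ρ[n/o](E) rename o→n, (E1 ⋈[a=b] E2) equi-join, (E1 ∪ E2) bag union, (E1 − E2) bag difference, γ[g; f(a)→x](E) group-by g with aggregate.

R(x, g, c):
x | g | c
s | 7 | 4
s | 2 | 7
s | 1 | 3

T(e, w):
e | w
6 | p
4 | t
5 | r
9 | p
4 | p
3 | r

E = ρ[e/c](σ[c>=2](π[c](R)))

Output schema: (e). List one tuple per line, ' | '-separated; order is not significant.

Row counts bottom-up:
  R → 3
  π[c](R) → 3
  σ[c>=2](π[c](R)) → 3
  ρ[e/c](σ[c>=2](π[c](R))) → 3

== RESULT ==
e
3
4
7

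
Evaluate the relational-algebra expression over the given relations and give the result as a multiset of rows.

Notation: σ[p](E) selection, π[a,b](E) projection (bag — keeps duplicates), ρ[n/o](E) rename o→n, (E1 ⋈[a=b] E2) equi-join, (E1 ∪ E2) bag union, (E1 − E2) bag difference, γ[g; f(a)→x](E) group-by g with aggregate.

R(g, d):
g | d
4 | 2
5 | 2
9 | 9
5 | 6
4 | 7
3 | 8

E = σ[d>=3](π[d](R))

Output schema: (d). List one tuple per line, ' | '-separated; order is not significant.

Per-node cardinality:
  R → 6
  π[d](R) → 6
  σ[d>=3](π[d](R)) → 4

== RESULT ==
d
6
7
8
9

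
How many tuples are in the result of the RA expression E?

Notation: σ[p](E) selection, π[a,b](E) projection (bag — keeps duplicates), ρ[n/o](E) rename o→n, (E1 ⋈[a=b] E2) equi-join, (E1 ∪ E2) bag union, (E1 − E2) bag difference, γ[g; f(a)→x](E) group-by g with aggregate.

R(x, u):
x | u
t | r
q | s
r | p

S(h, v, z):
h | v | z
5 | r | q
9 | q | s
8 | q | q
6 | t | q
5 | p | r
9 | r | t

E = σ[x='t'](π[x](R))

Stepwise |·|:
  R → 3
  π[x](R) → 3
  σ[x='t'](π[x](R)) → 1

|E| = 1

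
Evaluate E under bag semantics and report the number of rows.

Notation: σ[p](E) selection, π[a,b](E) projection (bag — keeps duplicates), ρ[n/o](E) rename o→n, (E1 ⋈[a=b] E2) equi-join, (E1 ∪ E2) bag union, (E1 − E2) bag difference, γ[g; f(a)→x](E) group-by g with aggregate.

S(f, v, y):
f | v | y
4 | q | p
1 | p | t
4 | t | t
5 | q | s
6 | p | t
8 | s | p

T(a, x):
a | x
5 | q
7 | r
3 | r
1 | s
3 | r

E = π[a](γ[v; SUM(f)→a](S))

Stepwise |·|:
  S → 6
  γ[v; SUM(f)→a](S) → 4
  π[a](γ[v; SUM(f)→a](S)) → 4

|E| = 4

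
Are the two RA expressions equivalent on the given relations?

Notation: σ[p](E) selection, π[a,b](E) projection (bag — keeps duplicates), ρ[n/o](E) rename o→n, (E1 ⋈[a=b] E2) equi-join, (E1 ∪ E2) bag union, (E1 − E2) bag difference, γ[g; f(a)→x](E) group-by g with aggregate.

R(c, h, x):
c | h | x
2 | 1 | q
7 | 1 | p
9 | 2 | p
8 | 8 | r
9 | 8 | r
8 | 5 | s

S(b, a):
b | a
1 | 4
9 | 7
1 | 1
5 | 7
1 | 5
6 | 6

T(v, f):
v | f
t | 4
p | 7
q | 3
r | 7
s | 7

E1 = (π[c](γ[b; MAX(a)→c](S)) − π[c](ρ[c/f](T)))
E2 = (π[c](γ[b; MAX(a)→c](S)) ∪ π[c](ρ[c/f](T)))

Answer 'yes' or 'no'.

E1 per-node cardinality:
  S → 6
  γ[b; MAX(a)→c](S) → 4
  π[c](γ[b; MAX(a)→c](S)) → 4
  T → 5
  ρ[c/f](T) → 5
  π[c](ρ[c/f](T)) → 5
  (π[c](γ[b; MAX(a)→c](S)) − π[c](ρ[c/f](T))) → 2
E2 per-node cardinality:
  S → 6
  γ[b; MAX(a)→c](S) → 4
  π[c](γ[b; MAX(a)→c](S)) → 4
  T → 5
  ρ[c/f](T) → 5
  π[c](ρ[c/f](T)) → 5
  (π[c](γ[b; MAX(a)→c](S)) ∪ π[c](ρ[c/f](T))) → 9

E1 result:
c
5
6
E2 result:
c
3
4
5
6
7
7
7
7
7
Witness: (7,) appears 0× in E1 but 5× in E2.

no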